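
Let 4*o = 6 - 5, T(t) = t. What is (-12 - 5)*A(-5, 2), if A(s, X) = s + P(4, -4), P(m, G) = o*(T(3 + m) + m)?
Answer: 153/4 ≈ 38.250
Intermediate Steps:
o = ¼ (o = (6 - 5)/4 = (¼)*1 = ¼ ≈ 0.25000)
P(m, G) = ¾ + m/2 (P(m, G) = ((3 + m) + m)/4 = (3 + 2*m)/4 = ¾ + m/2)
A(s, X) = 11/4 + s (A(s, X) = s + (¾ + (½)*4) = s + (¾ + 2) = s + 11/4 = 11/4 + s)
(-12 - 5)*A(-5, 2) = (-12 - 5)*(11/4 - 5) = -17*(-9/4) = 153/4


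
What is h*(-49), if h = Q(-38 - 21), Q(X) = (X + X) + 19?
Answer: 4851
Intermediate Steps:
Q(X) = 19 + 2*X (Q(X) = 2*X + 19 = 19 + 2*X)
h = -99 (h = 19 + 2*(-38 - 21) = 19 + 2*(-59) = 19 - 118 = -99)
h*(-49) = -99*(-49) = 4851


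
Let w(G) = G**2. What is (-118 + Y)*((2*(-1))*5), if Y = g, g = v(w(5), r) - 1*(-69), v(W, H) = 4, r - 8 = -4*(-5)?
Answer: 450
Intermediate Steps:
r = 28 (r = 8 - 4*(-5) = 8 + 20 = 28)
g = 73 (g = 4 - 1*(-69) = 4 + 69 = 73)
Y = 73
(-118 + Y)*((2*(-1))*5) = (-118 + 73)*((2*(-1))*5) = -(-90)*5 = -45*(-10) = 450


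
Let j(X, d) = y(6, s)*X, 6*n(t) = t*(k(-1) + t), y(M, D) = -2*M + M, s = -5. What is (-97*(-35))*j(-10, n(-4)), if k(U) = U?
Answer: 203700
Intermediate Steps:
y(M, D) = -M
n(t) = t*(-1 + t)/6 (n(t) = (t*(-1 + t))/6 = t*(-1 + t)/6)
j(X, d) = -6*X (j(X, d) = (-1*6)*X = -6*X)
(-97*(-35))*j(-10, n(-4)) = (-97*(-35))*(-6*(-10)) = 3395*60 = 203700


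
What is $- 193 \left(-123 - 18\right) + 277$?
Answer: $27490$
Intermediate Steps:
$- 193 \left(-123 - 18\right) + 277 = \left(-193\right) \left(-141\right) + 277 = 27213 + 277 = 27490$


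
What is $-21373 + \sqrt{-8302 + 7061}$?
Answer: $-21373 + i \sqrt{1241} \approx -21373.0 + 35.228 i$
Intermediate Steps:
$-21373 + \sqrt{-8302 + 7061} = -21373 + \sqrt{-1241} = -21373 + i \sqrt{1241}$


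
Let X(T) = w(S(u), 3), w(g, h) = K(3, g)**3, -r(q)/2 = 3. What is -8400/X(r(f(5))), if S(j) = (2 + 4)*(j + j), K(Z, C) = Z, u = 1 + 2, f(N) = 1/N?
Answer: -2800/9 ≈ -311.11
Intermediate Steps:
u = 3
S(j) = 12*j (S(j) = 6*(2*j) = 12*j)
r(q) = -6 (r(q) = -2*3 = -6)
w(g, h) = 27 (w(g, h) = 3**3 = 27)
X(T) = 27
-8400/X(r(f(5))) = -8400/27 = -8400*1/27 = -2800/9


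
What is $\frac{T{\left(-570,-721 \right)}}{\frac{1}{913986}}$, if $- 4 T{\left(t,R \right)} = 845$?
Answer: $- \frac{386159085}{2} \approx -1.9308 \cdot 10^{8}$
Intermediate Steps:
$T{\left(t,R \right)} = - \frac{845}{4}$ ($T{\left(t,R \right)} = \left(- \frac{1}{4}\right) 845 = - \frac{845}{4}$)
$\frac{T{\left(-570,-721 \right)}}{\frac{1}{913986}} = - \frac{845}{4 \cdot \frac{1}{913986}} = - \frac{845 \frac{1}{\frac{1}{913986}}}{4} = \left(- \frac{845}{4}\right) 913986 = - \frac{386159085}{2}$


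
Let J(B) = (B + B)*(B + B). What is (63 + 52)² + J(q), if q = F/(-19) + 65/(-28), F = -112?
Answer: 939361901/70756 ≈ 13276.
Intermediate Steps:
q = 1901/532 (q = -112/(-19) + 65/(-28) = -112*(-1/19) + 65*(-1/28) = 112/19 - 65/28 = 1901/532 ≈ 3.5733)
J(B) = 4*B² (J(B) = (2*B)*(2*B) = 4*B²)
(63 + 52)² + J(q) = (63 + 52)² + 4*(1901/532)² = 115² + 4*(3613801/283024) = 13225 + 3613801/70756 = 939361901/70756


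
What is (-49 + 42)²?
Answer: 49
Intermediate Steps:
(-49 + 42)² = (-7)² = 49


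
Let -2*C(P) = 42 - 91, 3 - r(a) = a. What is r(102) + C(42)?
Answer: -149/2 ≈ -74.500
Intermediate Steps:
r(a) = 3 - a
C(P) = 49/2 (C(P) = -(42 - 91)/2 = -1/2*(-49) = 49/2)
r(102) + C(42) = (3 - 1*102) + 49/2 = (3 - 102) + 49/2 = -99 + 49/2 = -149/2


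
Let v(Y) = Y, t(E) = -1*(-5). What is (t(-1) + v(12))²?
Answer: 289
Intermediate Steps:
t(E) = 5
(t(-1) + v(12))² = (5 + 12)² = 17² = 289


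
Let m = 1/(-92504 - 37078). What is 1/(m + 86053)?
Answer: 129582/11150919845 ≈ 1.1621e-5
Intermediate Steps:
m = -1/129582 (m = 1/(-129582) = -1/129582 ≈ -7.7171e-6)
1/(m + 86053) = 1/(-1/129582 + 86053) = 1/(11150919845/129582) = 129582/11150919845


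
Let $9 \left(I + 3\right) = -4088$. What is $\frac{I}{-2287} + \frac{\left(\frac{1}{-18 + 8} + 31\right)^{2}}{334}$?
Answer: $\frac{2102726423}{687472200} \approx 3.0586$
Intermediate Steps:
$I = - \frac{4115}{9}$ ($I = -3 + \frac{1}{9} \left(-4088\right) = -3 - \frac{4088}{9} = - \frac{4115}{9} \approx -457.22$)
$\frac{I}{-2287} + \frac{\left(\frac{1}{-18 + 8} + 31\right)^{2}}{334} = - \frac{4115}{9 \left(-2287\right)} + \frac{\left(\frac{1}{-18 + 8} + 31\right)^{2}}{334} = \left(- \frac{4115}{9}\right) \left(- \frac{1}{2287}\right) + \left(\frac{1}{-10} + 31\right)^{2} \cdot \frac{1}{334} = \frac{4115}{20583} + \left(- \frac{1}{10} + 31\right)^{2} \cdot \frac{1}{334} = \frac{4115}{20583} + \left(\frac{309}{10}\right)^{2} \cdot \frac{1}{334} = \frac{4115}{20583} + \frac{95481}{100} \cdot \frac{1}{334} = \frac{4115}{20583} + \frac{95481}{33400} = \frac{2102726423}{687472200}$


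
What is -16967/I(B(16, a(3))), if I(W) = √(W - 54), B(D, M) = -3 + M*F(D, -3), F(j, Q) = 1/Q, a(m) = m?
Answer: 16967*I*√58/58 ≈ 2227.9*I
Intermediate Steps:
B(D, M) = -3 - M/3 (B(D, M) = -3 + M/(-3) = -3 + M*(-⅓) = -3 - M/3)
I(W) = √(-54 + W)
-16967/I(B(16, a(3))) = -16967/√(-54 + (-3 - ⅓*3)) = -16967/√(-54 + (-3 - 1)) = -16967/√(-54 - 4) = -16967*(-I*√58/58) = -(-16967)*I*√58/58 = 16967*I*√58/58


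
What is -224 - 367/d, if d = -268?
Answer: -59665/268 ≈ -222.63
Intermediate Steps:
-224 - 367/d = -224 - 367/(-268) = -224 - 367*(-1)/268 = -224 - 1*(-367/268) = -224 + 367/268 = -59665/268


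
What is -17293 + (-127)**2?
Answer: -1164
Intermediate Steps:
-17293 + (-127)**2 = -17293 + 16129 = -1164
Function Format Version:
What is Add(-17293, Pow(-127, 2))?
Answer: -1164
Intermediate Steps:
Add(-17293, Pow(-127, 2)) = Add(-17293, 16129) = -1164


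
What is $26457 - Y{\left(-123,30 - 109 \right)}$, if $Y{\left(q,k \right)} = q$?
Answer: $26580$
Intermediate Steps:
$26457 - Y{\left(-123,30 - 109 \right)} = 26457 - -123 = 26457 + 123 = 26580$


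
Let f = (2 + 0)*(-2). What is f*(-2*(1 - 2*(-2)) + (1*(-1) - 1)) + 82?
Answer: 130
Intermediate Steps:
f = -4 (f = 2*(-2) = -4)
f*(-2*(1 - 2*(-2)) + (1*(-1) - 1)) + 82 = -4*(-2*(1 - 2*(-2)) + (1*(-1) - 1)) + 82 = -4*(-2*(1 + 4) + (-1 - 1)) + 82 = -4*(-2*5 - 2) + 82 = -4*(-10 - 2) + 82 = -4*(-12) + 82 = 48 + 82 = 130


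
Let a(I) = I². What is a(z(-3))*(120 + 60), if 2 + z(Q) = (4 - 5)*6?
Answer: 11520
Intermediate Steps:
z(Q) = -8 (z(Q) = -2 + (4 - 5)*6 = -2 - 1*6 = -2 - 6 = -8)
a(z(-3))*(120 + 60) = (-8)²*(120 + 60) = 64*180 = 11520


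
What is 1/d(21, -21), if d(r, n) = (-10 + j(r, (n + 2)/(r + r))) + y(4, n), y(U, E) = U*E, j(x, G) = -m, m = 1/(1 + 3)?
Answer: -4/377 ≈ -0.010610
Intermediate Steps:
m = ¼ (m = 1/4 = ¼ ≈ 0.25000)
j(x, G) = -¼ (j(x, G) = -1*¼ = -¼)
y(U, E) = E*U
d(r, n) = -41/4 + 4*n (d(r, n) = (-10 - ¼) + n*4 = -41/4 + 4*n)
1/d(21, -21) = 1/(-41/4 + 4*(-21)) = 1/(-41/4 - 84) = 1/(-377/4) = -4/377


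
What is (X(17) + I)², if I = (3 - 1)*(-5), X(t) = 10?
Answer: 0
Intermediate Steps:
I = -10 (I = 2*(-5) = -10)
(X(17) + I)² = (10 - 10)² = 0² = 0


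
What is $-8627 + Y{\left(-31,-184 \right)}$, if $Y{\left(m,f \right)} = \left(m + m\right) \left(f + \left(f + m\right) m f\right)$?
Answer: $76037101$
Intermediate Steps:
$Y{\left(m,f \right)} = 2 m \left(f + f m \left(f + m\right)\right)$ ($Y{\left(m,f \right)} = 2 m \left(f + \left(f + m\right) f m\right) = 2 m \left(f + f m \left(f + m\right)\right)$)
$-8627 + Y{\left(-31,-184 \right)} = -8627 + 2 \left(-184\right) \left(-31\right) \left(1 + \left(-31\right)^{2} - -5704\right) = -8627 + 2 \left(-184\right) \left(-31\right) \left(1 + 961 + 5704\right) = -8627 + 2 \left(-184\right) \left(-31\right) 6666 = -8627 + 76045728 = 76037101$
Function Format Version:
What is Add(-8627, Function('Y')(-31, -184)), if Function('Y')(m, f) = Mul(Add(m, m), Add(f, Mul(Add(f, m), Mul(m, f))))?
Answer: 76037101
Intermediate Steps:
Function('Y')(m, f) = Mul(2, m, Add(f, Mul(f, m, Add(f, m)))) (Function('Y')(m, f) = Mul(Mul(2, m), Add(f, Mul(Add(f, m), Mul(f, m)))) = Mul(Mul(2, m), Add(f, Mul(f, m, Add(f, m)))) = Mul(2, m, Add(f, Mul(f, m, Add(f, m)))))
Add(-8627, Function('Y')(-31, -184)) = Add(-8627, Mul(2, -184, -31, Add(1, Pow(-31, 2), Mul(-184, -31)))) = Add(-8627, Mul(2, -184, -31, Add(1, 961, 5704))) = Add(-8627, Mul(2, -184, -31, 6666)) = Add(-8627, 76045728) = 76037101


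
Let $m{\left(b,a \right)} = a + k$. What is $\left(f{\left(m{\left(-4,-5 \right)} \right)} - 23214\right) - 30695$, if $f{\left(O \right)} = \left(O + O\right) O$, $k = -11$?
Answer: $-53397$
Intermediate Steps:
$m{\left(b,a \right)} = -11 + a$ ($m{\left(b,a \right)} = a - 11 = -11 + a$)
$f{\left(O \right)} = 2 O^{2}$ ($f{\left(O \right)} = 2 O O = 2 O^{2}$)
$\left(f{\left(m{\left(-4,-5 \right)} \right)} - 23214\right) - 30695 = \left(2 \left(-11 - 5\right)^{2} - 23214\right) - 30695 = \left(2 \left(-16\right)^{2} - 23214\right) - 30695 = \left(2 \cdot 256 - 23214\right) - 30695 = \left(512 - 23214\right) - 30695 = -22702 - 30695 = -53397$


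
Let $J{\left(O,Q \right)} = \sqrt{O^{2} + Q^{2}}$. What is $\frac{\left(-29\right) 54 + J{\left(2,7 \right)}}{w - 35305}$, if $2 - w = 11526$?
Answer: $\frac{1566}{46829} - \frac{\sqrt{53}}{46829} \approx 0.033285$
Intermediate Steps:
$w = -11524$ ($w = 2 - 11526 = -11524$)
$\frac{\left(-29\right) 54 + J{\left(2,7 \right)}}{w - 35305} = \frac{\left(-29\right) 54 + \sqrt{2^{2} + 7^{2}}}{-11524 - 35305} = \frac{-1566 + \sqrt{4 + 49}}{-11524 - 35305} = \frac{-1566 + \sqrt{53}}{-11524 - 35305} = \frac{-1566 + \sqrt{53}}{-46829} = \left(-1566 + \sqrt{53}\right) \left(- \frac{1}{46829}\right) = \frac{1566}{46829} - \frac{\sqrt{53}}{46829}$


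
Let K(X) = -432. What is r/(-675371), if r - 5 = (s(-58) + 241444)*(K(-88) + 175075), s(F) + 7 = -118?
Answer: -42144674122/675371 ≈ -62402.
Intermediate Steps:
s(F) = -125 (s(F) = -7 - 118 = -125)
r = 42144674122 (r = 5 + (-125 + 241444)*(-432 + 175075) = 5 + 241319*174643 = 5 + 42144674117 = 42144674122)
r/(-675371) = 42144674122/(-675371) = 42144674122*(-1/675371) = -42144674122/675371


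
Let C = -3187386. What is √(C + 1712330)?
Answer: 68*I*√319 ≈ 1214.5*I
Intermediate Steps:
√(C + 1712330) = √(-3187386 + 1712330) = √(-1475056) = 68*I*√319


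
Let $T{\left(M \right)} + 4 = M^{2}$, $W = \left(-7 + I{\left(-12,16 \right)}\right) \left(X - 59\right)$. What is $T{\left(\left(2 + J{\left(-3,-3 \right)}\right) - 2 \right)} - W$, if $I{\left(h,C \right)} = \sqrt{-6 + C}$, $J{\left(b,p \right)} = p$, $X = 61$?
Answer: $19 - 2 \sqrt{10} \approx 12.675$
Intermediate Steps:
$W = -14 + 2 \sqrt{10}$ ($W = \left(-7 + \sqrt{-6 + 16}\right) \left(61 - 59\right) = \left(-7 + \sqrt{10}\right) 2 = -14 + 2 \sqrt{10} \approx -7.6754$)
$T{\left(M \right)} = -4 + M^{2}$
$T{\left(\left(2 + J{\left(-3,-3 \right)}\right) - 2 \right)} - W = \left(-4 + \left(\left(2 - 3\right) - 2\right)^{2}\right) - \left(-14 + 2 \sqrt{10}\right) = \left(-4 + \left(-1 - 2\right)^{2}\right) + \left(14 - 2 \sqrt{10}\right) = \left(-4 + \left(-3\right)^{2}\right) + \left(14 - 2 \sqrt{10}\right) = \left(-4 + 9\right) + \left(14 - 2 \sqrt{10}\right) = 5 + \left(14 - 2 \sqrt{10}\right) = 19 - 2 \sqrt{10}$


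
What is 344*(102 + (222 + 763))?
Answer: 373928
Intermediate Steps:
344*(102 + (222 + 763)) = 344*(102 + 985) = 344*1087 = 373928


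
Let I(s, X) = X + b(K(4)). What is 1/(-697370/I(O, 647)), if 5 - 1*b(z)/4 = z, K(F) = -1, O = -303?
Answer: -671/697370 ≈ -0.00096219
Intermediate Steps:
b(z) = 20 - 4*z
I(s, X) = 24 + X (I(s, X) = X + (20 - 4*(-1)) = X + (20 + 4) = X + 24 = 24 + X)
1/(-697370/I(O, 647)) = 1/(-697370/(24 + 647)) = 1/(-697370/671) = -671/697370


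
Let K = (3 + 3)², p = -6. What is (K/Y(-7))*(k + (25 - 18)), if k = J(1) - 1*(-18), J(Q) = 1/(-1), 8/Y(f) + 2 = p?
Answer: -864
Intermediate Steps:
Y(f) = -1 (Y(f) = 8/(-2 - 6) = 8/(-8) = 8*(-⅛) = -1)
K = 36 (K = 6² = 36)
J(Q) = -1
k = 17 (k = -1 - 1*(-18) = -1 + 18 = 17)
(K/Y(-7))*(k + (25 - 18)) = (36/(-1))*(17 + (25 - 18)) = (36*(-1))*(17 + 7) = -36*24 = -864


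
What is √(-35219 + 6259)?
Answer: 4*I*√1810 ≈ 170.18*I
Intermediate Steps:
√(-35219 + 6259) = √(-28960) = 4*I*√1810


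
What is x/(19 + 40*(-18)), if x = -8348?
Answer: 8348/701 ≈ 11.909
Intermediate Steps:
x/(19 + 40*(-18)) = -8348/(19 + 40*(-18)) = -8348/(19 - 720) = -8348/(-701) = -8348*(-1/701) = 8348/701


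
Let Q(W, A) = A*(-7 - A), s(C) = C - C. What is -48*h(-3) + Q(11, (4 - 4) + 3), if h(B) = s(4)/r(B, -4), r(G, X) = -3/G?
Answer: -30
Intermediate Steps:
s(C) = 0
h(B) = 0 (h(B) = 0/((-3/B)) = 0*(-B/3) = 0)
-48*h(-3) + Q(11, (4 - 4) + 3) = -48*0 - ((4 - 4) + 3)*(7 + ((4 - 4) + 3)) = 0 - (0 + 3)*(7 + (0 + 3)) = 0 - 1*3*(7 + 3) = 0 - 1*3*10 = 0 - 30 = -30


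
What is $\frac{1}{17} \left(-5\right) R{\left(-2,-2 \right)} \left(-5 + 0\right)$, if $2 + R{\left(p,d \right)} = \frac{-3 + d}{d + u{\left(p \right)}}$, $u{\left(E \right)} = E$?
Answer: $- \frac{75}{68} \approx -1.1029$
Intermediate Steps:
$R{\left(p,d \right)} = -2 + \frac{-3 + d}{d + p}$
$\frac{1}{17} \left(-5\right) R{\left(-2,-2 \right)} \left(-5 + 0\right) = \frac{1}{17} \left(-5\right) \frac{-3 - -2 - -4}{-2 - 2} \left(-5 + 0\right) = \frac{1}{17} \left(-5\right) \frac{-3 + 2 + 4}{-4} \left(-5\right) = - \frac{5 \left(- \frac{1}{4}\right) 3 \left(-5\right)}{17} = - \frac{5 \left(\left(- \frac{3}{4}\right) \left(-5\right)\right)}{17} = \left(- \frac{5}{17}\right) \frac{15}{4} = - \frac{75}{68}$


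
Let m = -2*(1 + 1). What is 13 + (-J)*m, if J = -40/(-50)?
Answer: 81/5 ≈ 16.200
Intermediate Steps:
m = -4 (m = -2*2 = -4)
J = ⅘ (J = -40*(-1/50) = ⅘ ≈ 0.80000)
13 + (-J)*m = 13 - 1*⅘*(-4) = 13 - ⅘*(-4) = 13 + 16/5 = 81/5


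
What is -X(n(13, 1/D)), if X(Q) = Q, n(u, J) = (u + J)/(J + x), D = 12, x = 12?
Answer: -157/145 ≈ -1.0828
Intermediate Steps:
n(u, J) = (J + u)/(12 + J) (n(u, J) = (u + J)/(J + 12) = (J + u)/(12 + J))
-X(n(13, 1/D)) = -(1/12 + 13)/(12 + 1/12) = -157/(145/12*12) = -12*157/(145*12) = -1*157/145 = -157/145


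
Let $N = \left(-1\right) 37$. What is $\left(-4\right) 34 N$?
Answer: $5032$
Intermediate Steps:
$N = -37$
$\left(-4\right) 34 N = \left(-4\right) 34 \left(-37\right) = \left(-136\right) \left(-37\right) = 5032$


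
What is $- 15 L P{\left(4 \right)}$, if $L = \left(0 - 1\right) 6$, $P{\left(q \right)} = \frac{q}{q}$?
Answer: $90$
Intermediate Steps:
$P{\left(q \right)} = 1$
$L = -6$ ($L = \left(-1\right) 6 = -6$)
$- 15 L P{\left(4 \right)} = \left(-15\right) \left(-6\right) 1 = 90 \cdot 1 = 90$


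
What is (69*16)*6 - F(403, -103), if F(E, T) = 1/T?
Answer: 682273/103 ≈ 6624.0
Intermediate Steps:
(69*16)*6 - F(403, -103) = (69*16)*6 - 1/(-103) = 1104*6 - 1*(-1/103) = 6624 + 1/103 = 682273/103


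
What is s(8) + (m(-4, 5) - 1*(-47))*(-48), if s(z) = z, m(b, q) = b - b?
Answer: -2248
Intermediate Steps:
m(b, q) = 0
s(8) + (m(-4, 5) - 1*(-47))*(-48) = 8 + (0 - 1*(-47))*(-48) = 8 + (0 + 47)*(-48) = 8 + 47*(-48) = 8 - 2256 = -2248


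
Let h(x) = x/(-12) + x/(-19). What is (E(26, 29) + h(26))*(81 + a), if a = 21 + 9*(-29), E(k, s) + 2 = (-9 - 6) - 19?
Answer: 238871/38 ≈ 6286.1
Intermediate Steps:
E(k, s) = -36 (E(k, s) = -2 + ((-9 - 6) - 19) = -2 + (-15 - 19) = -2 - 34 = -36)
h(x) = -31*x/228 (h(x) = x*(-1/12) + x*(-1/19) = -x/12 - x/19 = -31*x/228)
a = -240 (a = 21 - 261 = -240)
(E(26, 29) + h(26))*(81 + a) = (-36 - 31/228*26)*(81 - 240) = (-36 - 403/114)*(-159) = -4507/114*(-159) = 238871/38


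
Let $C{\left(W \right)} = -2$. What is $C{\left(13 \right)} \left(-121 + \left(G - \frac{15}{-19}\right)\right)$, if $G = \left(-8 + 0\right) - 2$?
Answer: $\frac{4948}{19} \approx 260.42$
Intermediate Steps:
$G = -10$ ($G = -8 - 2 = -10$)
$C{\left(13 \right)} \left(-121 + \left(G - \frac{15}{-19}\right)\right) = - 2 \left(-121 - \left(10 + \frac{15}{-19}\right)\right) = - 2 \left(-121 - \left(10 + 15 \left(- \frac{1}{19}\right)\right)\right) = - 2 \left(-121 - \frac{175}{19}\right) = \left(-2\right) \left(- \frac{2474}{19}\right) = \frac{4948}{19}$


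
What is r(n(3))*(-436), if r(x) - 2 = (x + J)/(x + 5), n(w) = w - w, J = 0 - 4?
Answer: -2616/5 ≈ -523.20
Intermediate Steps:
J = -4
n(w) = 0
r(x) = 2 + (-4 + x)/(5 + x) (r(x) = 2 + (x - 4)/(x + 5) = 2 + (-4 + x)/(5 + x))
r(n(3))*(-436) = (3*(2 + 0)/(5 + 0))*(-436) = (3*2/5)*(-436) = (3*(1/5)*2)*(-436) = (6/5)*(-436) = -2616/5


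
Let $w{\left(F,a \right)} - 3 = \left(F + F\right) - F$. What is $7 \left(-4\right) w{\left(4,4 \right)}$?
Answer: $-196$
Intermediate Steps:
$w{\left(F,a \right)} = 3 + F$ ($w{\left(F,a \right)} = 3 + \left(\left(F + F\right) - F\right) = 3 + \left(2 F - F\right) = 3 + F$)
$7 \left(-4\right) w{\left(4,4 \right)} = 7 \left(-4\right) \left(3 + 4\right) = \left(-28\right) 7 = -196$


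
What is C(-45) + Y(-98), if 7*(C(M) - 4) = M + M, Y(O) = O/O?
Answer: -55/7 ≈ -7.8571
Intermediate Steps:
Y(O) = 1
C(M) = 4 + 2*M/7 (C(M) = 4 + (M + M)/7 = 4 + (2*M)/7 = 4 + 2*M/7)
C(-45) + Y(-98) = (4 + (2/7)*(-45)) + 1 = (4 - 90/7) + 1 = -62/7 + 1 = -55/7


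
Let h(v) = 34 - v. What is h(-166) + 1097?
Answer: 1297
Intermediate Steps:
h(-166) + 1097 = (34 - 1*(-166)) + 1097 = (34 + 166) + 1097 = 200 + 1097 = 1297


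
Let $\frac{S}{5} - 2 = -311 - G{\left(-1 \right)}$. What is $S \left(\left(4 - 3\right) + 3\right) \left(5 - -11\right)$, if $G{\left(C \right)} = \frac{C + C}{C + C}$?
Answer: $-99200$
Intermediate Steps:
$G{\left(C \right)} = 1$ ($G{\left(C \right)} = \frac{2 C}{2 C} = 2 C \frac{1}{2 C} = 1$)
$S = -1550$ ($S = 10 + 5 \left(-311 - 1\right) = 10 + 5 \left(-312\right) = 10 - 1560 = -1550$)
$S \left(\left(4 - 3\right) + 3\right) \left(5 - -11\right) = - 1550 \left(\left(4 - 3\right) + 3\right) \left(5 - -11\right) = - 1550 \left(1 + 3\right) \left(5 + 11\right) = - 1550 \cdot 4 \cdot 16 = \left(-1550\right) 64 = -99200$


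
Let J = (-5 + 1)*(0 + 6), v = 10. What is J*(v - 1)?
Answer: -216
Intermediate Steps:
J = -24 (J = -4*6 = -24)
J*(v - 1) = -24*(10 - 1) = -24*9 = -216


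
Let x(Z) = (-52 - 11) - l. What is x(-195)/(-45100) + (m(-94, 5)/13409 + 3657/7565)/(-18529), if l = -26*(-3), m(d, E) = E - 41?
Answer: 62058881799/20016144686900 ≈ 0.0031004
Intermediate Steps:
m(d, E) = -41 + E
l = 78
x(Z) = -141 (x(Z) = (-52 - 11) - 1*78 = -63 - 78 = -141)
x(-195)/(-45100) + (m(-94, 5)/13409 + 3657/7565)/(-18529) = -141/(-45100) + ((-41 + 5)/13409 + 3657/7565)/(-18529) = -141*(-1/45100) + (-36*1/13409 + 3657*(1/7565))*(-1/18529) = 141/45100 + (-36/13409 + 3657/7565)*(-1/18529) = 141/45100 + (48764373/101439085)*(-1/18529) = 141/45100 - 6966339/268509257995 = 62058881799/20016144686900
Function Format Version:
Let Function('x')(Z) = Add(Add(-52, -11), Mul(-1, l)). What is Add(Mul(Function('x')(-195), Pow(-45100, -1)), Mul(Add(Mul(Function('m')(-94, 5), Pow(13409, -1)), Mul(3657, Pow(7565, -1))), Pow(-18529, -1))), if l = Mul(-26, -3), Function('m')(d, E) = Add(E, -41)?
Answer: Rational(62058881799, 20016144686900) ≈ 0.0031004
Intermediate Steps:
Function('m')(d, E) = Add(-41, E)
l = 78
Function('x')(Z) = -141 (Function('x')(Z) = Add(Add(-52, -11), Mul(-1, 78)) = Add(-63, -78) = -141)
Add(Mul(Function('x')(-195), Pow(-45100, -1)), Mul(Add(Mul(Function('m')(-94, 5), Pow(13409, -1)), Mul(3657, Pow(7565, -1))), Pow(-18529, -1))) = Add(Mul(-141, Pow(-45100, -1)), Mul(Add(Mul(Add(-41, 5), Pow(13409, -1)), Mul(3657, Pow(7565, -1))), Pow(-18529, -1))) = Add(Mul(-141, Rational(-1, 45100)), Mul(Add(Mul(-36, Rational(1, 13409)), Mul(3657, Rational(1, 7565))), Rational(-1, 18529))) = Add(Rational(141, 45100), Mul(Add(Rational(-36, 13409), Rational(3657, 7565)), Rational(-1, 18529))) = Add(Rational(141, 45100), Mul(Rational(48764373, 101439085), Rational(-1, 18529))) = Add(Rational(141, 45100), Rational(-6966339, 268509257995)) = Rational(62058881799, 20016144686900)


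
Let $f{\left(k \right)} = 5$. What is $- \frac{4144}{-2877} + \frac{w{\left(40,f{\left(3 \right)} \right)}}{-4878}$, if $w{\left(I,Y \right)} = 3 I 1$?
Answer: $\frac{52564}{37127} \approx 1.4158$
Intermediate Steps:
$w{\left(I,Y \right)} = 3 I$
$- \frac{4144}{-2877} + \frac{w{\left(40,f{\left(3 \right)} \right)}}{-4878} = - \frac{4144}{-2877} + \frac{3 \cdot 40}{-4878} = \left(-4144\right) \left(- \frac{1}{2877}\right) + 120 \left(- \frac{1}{4878}\right) = \frac{592}{411} - \frac{20}{813} = \frac{52564}{37127}$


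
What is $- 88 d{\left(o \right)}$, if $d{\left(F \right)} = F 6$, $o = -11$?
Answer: $5808$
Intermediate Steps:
$d{\left(F \right)} = 6 F$
$- 88 d{\left(o \right)} = - 88 \cdot 6 \left(-11\right) = \left(-88\right) \left(-66\right) = 5808$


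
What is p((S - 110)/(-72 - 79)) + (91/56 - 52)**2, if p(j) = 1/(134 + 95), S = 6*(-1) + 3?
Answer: 37191725/14656 ≈ 2537.6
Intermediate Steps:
S = -3 (S = -6 + 3 = -3)
p(j) = 1/229
p((S - 110)/(-72 - 79)) + (91/56 - 52)**2 = 1/229 + (91/56 - 52)**2 = 1/229 + (91*(1/56) - 52)**2 = 1/229 + (13/8 - 52)**2 = 1/229 + (-403/8)**2 = 1/229 + 162409/64 = 37191725/14656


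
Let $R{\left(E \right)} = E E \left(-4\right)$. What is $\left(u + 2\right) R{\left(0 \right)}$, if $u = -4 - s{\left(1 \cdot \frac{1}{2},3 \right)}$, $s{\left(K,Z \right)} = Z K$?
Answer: $0$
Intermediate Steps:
$R{\left(E \right)} = - 4 E^{2}$ ($R{\left(E \right)} = E^{2} \left(-4\right) = - 4 E^{2}$)
$s{\left(K,Z \right)} = K Z$
$u = - \frac{11}{2}$ ($u = -4 - 1 \cdot \frac{1}{2} \cdot 3 = -4 - \frac{1}{2} \cdot 3 = -4 - \frac{3}{2} = - \frac{11}{2} \approx -5.5$)
$\left(u + 2\right) R{\left(0 \right)} = \left(- \frac{11}{2} + 2\right) \left(- 4 \cdot 0^{2}\right) = - \frac{7 \left(\left(-4\right) 0\right)}{2} = \left(- \frac{7}{2}\right) 0 = 0$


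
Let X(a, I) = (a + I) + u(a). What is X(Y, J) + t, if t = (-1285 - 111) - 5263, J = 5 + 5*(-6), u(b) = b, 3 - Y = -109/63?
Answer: -420496/63 ≈ -6674.5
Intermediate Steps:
Y = 298/63 (Y = 3 - (-109)/63 = 3 - 1*(-109/63) = 3 + 109/63 = 298/63 ≈ 4.7302)
J = -25 (J = 5 - 30 = -25)
X(a, I) = I + 2*a (X(a, I) = (a + I) + a = (I + a) + a = I + 2*a)
t = -6659 (t = -1396 - 5263 = -6659)
X(Y, J) + t = (-25 + 2*(298/63)) - 6659 = (-25 + 596/63) - 6659 = -979/63 - 6659 = -420496/63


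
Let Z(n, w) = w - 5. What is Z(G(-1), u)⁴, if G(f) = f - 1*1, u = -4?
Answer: 6561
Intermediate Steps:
G(f) = -1 + f (G(f) = f - 1 = -1 + f)
Z(n, w) = -5 + w
Z(G(-1), u)⁴ = (-5 - 4)⁴ = (-9)⁴ = 6561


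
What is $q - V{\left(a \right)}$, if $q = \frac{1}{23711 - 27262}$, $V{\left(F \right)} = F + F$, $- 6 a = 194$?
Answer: $\frac{688891}{10653} \approx 64.666$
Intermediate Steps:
$a = - \frac{97}{3}$ ($a = \left(- \frac{1}{6}\right) 194 = - \frac{97}{3} \approx -32.333$)
$V{\left(F \right)} = 2 F$
$q = - \frac{1}{3551}$ ($q = \frac{1}{-3551} = - \frac{1}{3551} \approx -0.00028161$)
$q - V{\left(a \right)} = - \frac{1}{3551} - 2 \left(- \frac{97}{3}\right) = - \frac{1}{3551} - - \frac{194}{3} = - \frac{1}{3551} + \frac{194}{3} = \frac{688891}{10653}$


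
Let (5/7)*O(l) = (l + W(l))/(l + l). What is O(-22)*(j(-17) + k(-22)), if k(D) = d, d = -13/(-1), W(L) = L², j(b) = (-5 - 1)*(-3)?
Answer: -4557/10 ≈ -455.70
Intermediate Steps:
j(b) = 18 (j(b) = -6*(-3) = 18)
O(l) = 7*(l + l²)/(10*l) (O(l) = 7*((l + l²)/(l + l))/5 = 7*((l + l²)/((2*l)))/5 = 7*((l + l²)*(1/(2*l)))/5 = 7*((l + l²)/(2*l))/5 = 7*(l + l²)/(10*l))
d = 13 (d = -13*(-1) = 13)
k(D) = 13
O(-22)*(j(-17) + k(-22)) = (7/10 + (7/10)*(-22))*(18 + 13) = (7/10 - 77/5)*31 = -147/10*31 = -4557/10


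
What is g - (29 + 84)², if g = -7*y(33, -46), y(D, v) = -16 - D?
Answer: -12426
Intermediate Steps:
g = 343 (g = -7*(-16 - 1*33) = -7*(-16 - 33) = -7*(-49) = 343)
g - (29 + 84)² = 343 - (29 + 84)² = 343 - 1*113² = 343 - 1*12769 = 343 - 12769 = -12426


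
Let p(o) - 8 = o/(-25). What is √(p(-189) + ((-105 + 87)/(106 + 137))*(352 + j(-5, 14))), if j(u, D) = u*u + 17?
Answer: I*√27591/45 ≈ 3.6912*I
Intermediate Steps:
j(u, D) = 17 + u² (j(u, D) = u² + 17 = 17 + u²)
p(o) = 8 - o/25 (p(o) = 8 + o/(-25) = 8 + o*(-1/25) = 8 - o/25)
√(p(-189) + ((-105 + 87)/(106 + 137))*(352 + j(-5, 14))) = √((8 - 1/25*(-189)) + ((-105 + 87)/(106 + 137))*(352 + (17 + (-5)²))) = √((8 + 189/25) + (-18/243)*(352 + (17 + 25))) = √(389/25 + (-18*1/243)*(352 + 42)) = √(389/25 - 2/27*394) = √(389/25 - 788/27) = √(-9197/675) = I*√27591/45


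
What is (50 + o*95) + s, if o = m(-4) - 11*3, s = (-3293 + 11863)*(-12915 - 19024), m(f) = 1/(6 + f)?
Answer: -547440535/2 ≈ -2.7372e+8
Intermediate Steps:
s = -273717230 (s = 8570*(-31939) = -273717230)
o = -65/2 (o = 1/(6 - 4) - 11*3 = 1/2 - 33 = ½ - 33 = -65/2 ≈ -32.500)
(50 + o*95) + s = (50 - 65/2*95) - 273717230 = (50 - 6175/2) - 273717230 = -6075/2 - 273717230 = -547440535/2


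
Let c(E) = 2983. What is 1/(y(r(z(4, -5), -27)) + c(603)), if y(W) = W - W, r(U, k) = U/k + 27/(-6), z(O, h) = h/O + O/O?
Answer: 1/2983 ≈ 0.00033523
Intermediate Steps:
z(O, h) = 1 + h/O (z(O, h) = h/O + 1 = 1 + h/O)
r(U, k) = -9/2 + U/k (r(U, k) = U/k + 27*(-⅙) = U/k - 9/2 = -9/2 + U/k)
y(W) = 0
1/(y(r(z(4, -5), -27)) + c(603)) = 1/(0 + 2983) = 1/2983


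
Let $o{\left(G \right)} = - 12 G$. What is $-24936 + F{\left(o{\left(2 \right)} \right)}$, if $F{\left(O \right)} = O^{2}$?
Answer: $-24360$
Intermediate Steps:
$-24936 + F{\left(o{\left(2 \right)} \right)} = -24936 + \left(\left(-12\right) 2\right)^{2} = -24936 + \left(-24\right)^{2} = -24936 + 576 = -24360$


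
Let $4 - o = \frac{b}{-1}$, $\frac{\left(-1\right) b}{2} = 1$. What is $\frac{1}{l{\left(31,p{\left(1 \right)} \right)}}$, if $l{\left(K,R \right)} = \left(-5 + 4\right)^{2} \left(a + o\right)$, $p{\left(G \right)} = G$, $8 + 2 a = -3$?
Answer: $- \frac{2}{7} \approx -0.28571$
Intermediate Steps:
$b = -2$ ($b = \left(-2\right) 1 = -2$)
$a = - \frac{11}{2}$ ($a = -4 + \frac{1}{2} \left(-3\right) = -4 - \frac{3}{2} = - \frac{11}{2} \approx -5.5$)
$o = 2$ ($o = 4 - - \frac{2}{-1} = 4 - \left(-2\right) \left(-1\right) = 4 - 2 = 2$)
$l{\left(K,R \right)} = - \frac{7}{2}$ ($l{\left(K,R \right)} = \left(-5 + 4\right)^{2} \left(- \frac{11}{2} + 2\right) = \left(-1\right)^{2} \left(- \frac{7}{2}\right) = 1 \left(- \frac{7}{2}\right) = - \frac{7}{2}$)
$\frac{1}{l{\left(31,p{\left(1 \right)} \right)}} = \frac{1}{- \frac{7}{2}} = - \frac{2}{7}$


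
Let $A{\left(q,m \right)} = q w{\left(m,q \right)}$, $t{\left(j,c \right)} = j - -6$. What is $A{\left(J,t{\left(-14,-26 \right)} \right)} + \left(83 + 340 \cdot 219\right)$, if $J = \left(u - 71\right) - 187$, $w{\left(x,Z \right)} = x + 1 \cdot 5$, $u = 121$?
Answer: $74954$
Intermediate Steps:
$t{\left(j,c \right)} = 6 + j$ ($t{\left(j,c \right)} = j + 6 = 6 + j$)
$w{\left(x,Z \right)} = 5 + x$ ($w{\left(x,Z \right)} = x + 5 = 5 + x$)
$J = -137$ ($J = \left(121 - 71\right) - 187 = 50 - 187 = -137$)
$A{\left(q,m \right)} = q \left(5 + m\right)$
$A{\left(J,t{\left(-14,-26 \right)} \right)} + \left(83 + 340 \cdot 219\right) = - 137 \left(5 + \left(6 - 14\right)\right) + \left(83 + 340 \cdot 219\right) = - 137 \left(5 - 8\right) + \left(83 + 74460\right) = \left(-137\right) \left(-3\right) + 74543 = 411 + 74543 = 74954$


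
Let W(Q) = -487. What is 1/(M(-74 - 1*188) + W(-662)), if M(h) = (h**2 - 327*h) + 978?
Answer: 1/154809 ≈ 6.4596e-6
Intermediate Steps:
M(h) = 978 + h**2 - 327*h
1/(M(-74 - 1*188) + W(-662)) = 1/((978 + (-74 - 1*188)**2 - 327*(-74 - 1*188)) - 487) = 1/((978 + (-74 - 188)**2 - 327*(-74 - 188)) - 487) = 1/((978 + (-262)**2 - 327*(-262)) - 487) = 1/((978 + 68644 + 85674) - 487) = 1/(155296 - 487) = 1/154809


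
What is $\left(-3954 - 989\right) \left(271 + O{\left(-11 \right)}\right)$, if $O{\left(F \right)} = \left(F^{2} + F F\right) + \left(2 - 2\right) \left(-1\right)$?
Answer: $-2535759$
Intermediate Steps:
$O{\left(F \right)} = 2 F^{2}$ ($O{\left(F \right)} = \left(F^{2} + F^{2}\right) + 0 \left(-1\right) = 2 F^{2} + 0 = 2 F^{2}$)
$\left(-3954 - 989\right) \left(271 + O{\left(-11 \right)}\right) = \left(-3954 - 989\right) \left(271 + 2 \left(-11\right)^{2}\right) = - 4943 \left(271 + 2 \cdot 121\right) = - 4943 \left(271 + 242\right) = \left(-4943\right) 513 = -2535759$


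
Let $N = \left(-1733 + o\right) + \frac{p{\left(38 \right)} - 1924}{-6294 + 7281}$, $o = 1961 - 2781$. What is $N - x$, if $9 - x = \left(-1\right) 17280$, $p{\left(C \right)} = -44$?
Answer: $- \frac{6528674}{329} \approx -19844.0$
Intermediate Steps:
$o = -820$
$N = - \frac{840593}{329}$ ($N = \left(-1733 - 820\right) + \frac{-44 - 1924}{-6294 + 7281} = -2553 - \frac{1968}{987} = -2553 - \frac{656}{329} = - \frac{840593}{329} \approx -2555.0$)
$x = 17289$ ($x = 9 - \left(-1\right) 17280 = 9 - -17280 = 9 + 17280 = 17289$)
$N - x = - \frac{840593}{329} - 17289 = - \frac{6528674}{329}$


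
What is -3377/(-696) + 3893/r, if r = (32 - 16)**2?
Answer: 446755/22272 ≈ 20.059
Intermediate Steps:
r = 256 (r = 16**2 = 256)
-3377/(-696) + 3893/r = -3377/(-696) + 3893/256 = -3377*(-1/696) + 3893*(1/256) = 3377/696 + 3893/256 = 446755/22272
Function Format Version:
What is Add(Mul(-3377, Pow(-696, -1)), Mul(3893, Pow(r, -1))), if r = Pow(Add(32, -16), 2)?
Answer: Rational(446755, 22272) ≈ 20.059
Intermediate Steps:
r = 256 (r = Pow(16, 2) = 256)
Add(Mul(-3377, Pow(-696, -1)), Mul(3893, Pow(r, -1))) = Add(Mul(-3377, Pow(-696, -1)), Mul(3893, Pow(256, -1))) = Add(Mul(-3377, Rational(-1, 696)), Mul(3893, Rational(1, 256))) = Add(Rational(3377, 696), Rational(3893, 256)) = Rational(446755, 22272)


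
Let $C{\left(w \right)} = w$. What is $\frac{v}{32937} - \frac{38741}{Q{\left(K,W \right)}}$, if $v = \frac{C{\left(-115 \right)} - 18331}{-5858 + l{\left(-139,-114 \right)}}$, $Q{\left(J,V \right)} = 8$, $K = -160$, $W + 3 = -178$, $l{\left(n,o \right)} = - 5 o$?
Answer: $- \frac{843444123091}{174170856} \approx -4842.6$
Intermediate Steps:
$W = -181$ ($W = -3 - 178 = -181$)
$v = \frac{9223}{2644}$ ($v = \frac{-115 - 18331}{-5858 - -570} = - \frac{18446}{-5858 + 570} = - \frac{18446}{-5288} = \left(-18446\right) \left(- \frac{1}{5288}\right) = \frac{9223}{2644} \approx 3.4883$)
$\frac{v}{32937} - \frac{38741}{Q{\left(K,W \right)}} = \frac{9223}{2644 \cdot 32937} - \frac{38741}{8} = \frac{9223}{2644} \cdot \frac{1}{32937} - \frac{38741}{8} = \frac{9223}{87085428} - \frac{38741}{8} = - \frac{843444123091}{174170856}$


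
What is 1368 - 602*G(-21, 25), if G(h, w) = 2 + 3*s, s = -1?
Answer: 1970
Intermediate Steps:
G(h, w) = -1 (G(h, w) = 2 + 3*(-1) = 2 - 3 = -1)
1368 - 602*G(-21, 25) = 1368 - 602*(-1) = 1368 + 602 = 1970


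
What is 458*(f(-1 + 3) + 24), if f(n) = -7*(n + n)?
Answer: -1832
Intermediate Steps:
f(n) = -14*n
458*(f(-1 + 3) + 24) = 458*(-14*(-1 + 3) + 24) = 458*(-14*2 + 24) = 458*(-28 + 24) = 458*(-4) = -1832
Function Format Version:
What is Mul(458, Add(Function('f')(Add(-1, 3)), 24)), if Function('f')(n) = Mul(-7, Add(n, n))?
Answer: -1832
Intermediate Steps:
Function('f')(n) = Mul(-14, n) (Function('f')(n) = Mul(-7, Mul(2, n)) = Mul(-14, n))
Mul(458, Add(Function('f')(Add(-1, 3)), 24)) = Mul(458, Add(Mul(-14, Add(-1, 3)), 24)) = Mul(458, Add(Mul(-14, 2), 24)) = Mul(458, Add(-28, 24)) = Mul(458, -4) = -1832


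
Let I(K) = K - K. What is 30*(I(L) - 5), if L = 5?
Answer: -150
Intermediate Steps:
I(K) = 0
30*(I(L) - 5) = 30*(0 - 5) = 30*(-5) = -150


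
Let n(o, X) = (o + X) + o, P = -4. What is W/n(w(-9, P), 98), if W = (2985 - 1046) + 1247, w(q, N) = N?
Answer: 177/5 ≈ 35.400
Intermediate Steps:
n(o, X) = X + 2*o (n(o, X) = (X + o) + o = X + 2*o)
W = 3186 (W = 1939 + 1247 = 3186)
W/n(w(-9, P), 98) = 3186/(98 + 2*(-4)) = 3186/(98 - 8) = 3186/90 = 3186*(1/90) = 177/5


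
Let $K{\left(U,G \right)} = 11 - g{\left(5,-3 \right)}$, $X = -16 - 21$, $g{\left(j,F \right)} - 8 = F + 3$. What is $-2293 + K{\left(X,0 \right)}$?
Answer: $-2290$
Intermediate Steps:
$g{\left(j,F \right)} = 11 + F$ ($g{\left(j,F \right)} = 8 + \left(F + 3\right) = 8 + \left(3 + F\right) = 11 + F$)
$X = -37$ ($X = -16 - 21 = -37$)
$K{\left(U,G \right)} = 3$ ($K{\left(U,G \right)} = 11 - \left(11 - 3\right) = 11 - 8 = 3$)
$-2293 + K{\left(X,0 \right)} = -2293 + 3 = -2290$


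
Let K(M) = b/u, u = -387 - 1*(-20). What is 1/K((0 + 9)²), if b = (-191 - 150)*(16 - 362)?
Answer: -367/117986 ≈ -0.0031105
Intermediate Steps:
u = -367 (u = -387 + 20 = -367)
b = 117986 (b = -341*(-346) = 117986)
K(M) = -117986/367 (K(M) = 117986/(-367) = 117986*(-1/367) = -117986/367)
1/K((0 + 9)²) = 1/(-117986/367) = -367/117986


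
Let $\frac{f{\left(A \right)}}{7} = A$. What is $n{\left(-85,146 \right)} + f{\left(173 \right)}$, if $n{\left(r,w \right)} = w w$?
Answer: $22527$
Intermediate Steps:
$f{\left(A \right)} = 7 A$
$n{\left(r,w \right)} = w^{2}$
$n{\left(-85,146 \right)} + f{\left(173 \right)} = 146^{2} + 7 \cdot 173 = 21316 + 1211 = 22527$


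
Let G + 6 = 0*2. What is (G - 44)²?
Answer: 2500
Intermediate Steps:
G = -6 (G = -6 + 0*2 = -6 + 0 = -6)
(G - 44)² = (-6 - 44)² = (-50)² = 2500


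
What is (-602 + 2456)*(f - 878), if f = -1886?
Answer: -5124456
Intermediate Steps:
(-602 + 2456)*(f - 878) = (-602 + 2456)*(-1886 - 878) = 1854*(-2764) = -5124456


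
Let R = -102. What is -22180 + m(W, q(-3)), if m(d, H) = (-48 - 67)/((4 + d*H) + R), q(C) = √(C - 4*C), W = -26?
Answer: -3903565/176 ≈ -22179.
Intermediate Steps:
q(C) = √3*√(-C) (q(C) = √(-3*C) = √3*√(-C))
m(d, H) = -115/(-98 + H*d) (m(d, H) = (-48 - 67)/((4 + d*H) - 102) = -115/((4 + H*d) - 102) = -115/(-98 + H*d))
-22180 + m(W, q(-3)) = -22180 - 115/(-98 + (√3*√(-1*(-3)))*(-26)) = -22180 - 115/(-98 + (√3*√3)*(-26)) = -22180 - 115/(-98 + 3*(-26)) = -22180 - 115/(-98 - 78) = -22180 - 115/(-176) = -22180 - 115*(-1/176) = -22180 + 115/176 = -3903565/176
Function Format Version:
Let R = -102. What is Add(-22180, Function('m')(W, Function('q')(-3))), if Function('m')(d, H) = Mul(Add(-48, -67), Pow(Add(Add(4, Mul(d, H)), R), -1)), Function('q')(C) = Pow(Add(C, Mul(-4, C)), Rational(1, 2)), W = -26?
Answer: Rational(-3903565, 176) ≈ -22179.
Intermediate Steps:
Function('q')(C) = Mul(Pow(3, Rational(1, 2)), Pow(Mul(-1, C), Rational(1, 2))) (Function('q')(C) = Pow(Mul(-3, C), Rational(1, 2)) = Mul(Pow(3, Rational(1, 2)), Pow(Mul(-1, C), Rational(1, 2))))
Function('m')(d, H) = Mul(-115, Pow(Add(-98, Mul(H, d)), -1)) (Function('m')(d, H) = Mul(Add(-48, -67), Pow(Add(Add(4, Mul(d, H)), -102), -1)) = Mul(-115, Pow(Add(Add(4, Mul(H, d)), -102), -1)) = Mul(-115, Pow(Add(-98, Mul(H, d)), -1)))
Add(-22180, Function('m')(W, Function('q')(-3))) = Add(-22180, Mul(-115, Pow(Add(-98, Mul(Mul(Pow(3, Rational(1, 2)), Pow(Mul(-1, -3), Rational(1, 2))), -26)), -1))) = Add(-22180, Mul(-115, Pow(Add(-98, Mul(Mul(Pow(3, Rational(1, 2)), Pow(3, Rational(1, 2))), -26)), -1))) = Add(-22180, Mul(-115, Pow(Add(-98, Mul(3, -26)), -1))) = Add(-22180, Mul(-115, Pow(Add(-98, -78), -1))) = Add(-22180, Mul(-115, Pow(-176, -1))) = Add(-22180, Mul(-115, Rational(-1, 176))) = Add(-22180, Rational(115, 176)) = Rational(-3903565, 176)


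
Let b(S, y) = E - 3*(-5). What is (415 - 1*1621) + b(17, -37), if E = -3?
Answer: -1194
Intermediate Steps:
b(S, y) = 12 (b(S, y) = -3 - 3*(-5) = -3 + 15 = 12)
(415 - 1*1621) + b(17, -37) = (415 - 1*1621) + 12 = (415 - 1621) + 12 = -1206 + 12 = -1194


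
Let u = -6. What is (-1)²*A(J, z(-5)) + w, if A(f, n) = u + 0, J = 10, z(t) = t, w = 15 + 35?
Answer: 44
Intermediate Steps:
w = 50
A(f, n) = -6 (A(f, n) = -6 + 0 = -6)
(-1)²*A(J, z(-5)) + w = (-1)²*(-6) + 50 = 1*(-6) + 50 = -6 + 50 = 44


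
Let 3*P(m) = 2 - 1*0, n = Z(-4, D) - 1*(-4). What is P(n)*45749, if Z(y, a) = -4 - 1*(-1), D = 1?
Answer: 91498/3 ≈ 30499.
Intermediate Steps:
Z(y, a) = -3 (Z(y, a) = -4 + 1 = -3)
n = 1 (n = -3 - 1*(-4) = -3 + 4 = 1)
P(m) = ⅔ (P(m) = (2 - 1*0)/3 = (2 + 0)/3 = (⅓)*2 = ⅔)
P(n)*45749 = (⅔)*45749 = 91498/3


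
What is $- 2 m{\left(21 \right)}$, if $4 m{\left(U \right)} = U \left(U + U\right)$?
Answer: $-441$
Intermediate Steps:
$m{\left(U \right)} = \frac{U^{2}}{2}$ ($m{\left(U \right)} = \frac{U \left(U + U\right)}{4} = \frac{U 2 U}{4} = \frac{2 U^{2}}{4} = \frac{U^{2}}{2}$)
$- 2 m{\left(21 \right)} = - 2 \frac{21^{2}}{2} = - 2 \cdot \frac{1}{2} \cdot 441 = \left(-2\right) \frac{441}{2} = -441$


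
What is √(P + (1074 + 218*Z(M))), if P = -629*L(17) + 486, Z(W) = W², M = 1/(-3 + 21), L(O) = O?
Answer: I*√2958874/18 ≈ 95.563*I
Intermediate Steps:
M = 1/18 ≈ 0.055556
P = -10207 (P = -629*17 + 486 = -10693 + 486 = -10207)
√(P + (1074 + 218*Z(M))) = √(-10207 + (1074 + 218*(1/18)²)) = √(-10207 + (1074 + 218*(1/324))) = √(-10207 + (1074 + 109/162)) = √(-10207 + 174097/162) = √(-1479437/162) = I*√2958874/18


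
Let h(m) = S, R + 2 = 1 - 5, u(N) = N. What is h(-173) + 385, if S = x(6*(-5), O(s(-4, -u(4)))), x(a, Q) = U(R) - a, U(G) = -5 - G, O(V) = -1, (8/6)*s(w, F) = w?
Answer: 416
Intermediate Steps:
s(w, F) = 3*w/4
R = -6 (R = -2 + (1 - 5) = -2 - 4 = -6)
x(a, Q) = 1 - a (x(a, Q) = (-5 - 1*(-6)) - a = (-5 + 6) - a = 1 - a)
S = 31 (S = 1 - 6*(-5) = 1 - 1*(-30) = 1 + 30 = 31)
h(m) = 31
h(-173) + 385 = 31 + 385 = 416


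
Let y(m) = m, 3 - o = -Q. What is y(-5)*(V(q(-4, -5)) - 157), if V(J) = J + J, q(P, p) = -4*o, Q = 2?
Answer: 985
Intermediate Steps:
o = 5 (o = 3 - (-1)*2 = 3 - 1*(-2) = 3 + 2 = 5)
q(P, p) = -20 (q(P, p) = -4*5 = -20)
V(J) = 2*J
y(-5)*(V(q(-4, -5)) - 157) = -5*(2*(-20) - 157) = -5*(-40 - 157) = -5*(-197) = 985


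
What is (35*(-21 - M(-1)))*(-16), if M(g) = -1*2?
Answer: 10640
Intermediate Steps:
M(g) = -2
(35*(-21 - M(-1)))*(-16) = (35*(-21 - 1*(-2)))*(-16) = (35*(-21 + 2))*(-16) = (35*(-19))*(-16) = -665*(-16) = 10640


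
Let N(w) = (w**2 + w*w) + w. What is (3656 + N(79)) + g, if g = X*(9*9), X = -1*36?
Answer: 13301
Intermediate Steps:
N(w) = w + 2*w**2 (N(w) = (w**2 + w**2) + w = 2*w**2 + w = w + 2*w**2)
X = -36
g = -2916 (g = -324*9 = -36*81 = -2916)
(3656 + N(79)) + g = (3656 + 79*(1 + 2*79)) - 2916 = (3656 + 79*(1 + 158)) - 2916 = (3656 + 79*159) - 2916 = (3656 + 12561) - 2916 = 16217 - 2916 = 13301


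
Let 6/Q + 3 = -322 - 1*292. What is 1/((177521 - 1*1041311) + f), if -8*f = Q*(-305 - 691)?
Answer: -617/532959177 ≈ -1.1577e-6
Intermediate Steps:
Q = -6/617 (Q = 6/(-3 + (-322 - 1*292)) = 6/(-3 + (-322 - 292)) = 6/(-3 - 614) = 6/(-617) = 6*(-1/617) = -6/617 ≈ -0.0097245)
f = -747/617 (f = -(-3)*(-305 - 691)/2468 = -(-3)*(-996)/2468 = -⅛*5976/617 = -747/617 ≈ -1.2107)
1/((177521 - 1*1041311) + f) = 1/((177521 - 1*1041311) - 747/617) = 1/((177521 - 1041311) - 747/617) = 1/(-863790 - 747/617) = 1/(-532959177/617) = -617/532959177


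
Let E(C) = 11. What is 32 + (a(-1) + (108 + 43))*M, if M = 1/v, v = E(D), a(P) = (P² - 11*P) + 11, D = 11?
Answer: 526/11 ≈ 47.818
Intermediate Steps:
a(P) = 11 + P² - 11*P
v = 11
M = 1/11 ≈ 0.090909
32 + (a(-1) + (108 + 43))*M = 32 + ((11 + (-1)² - 11*(-1)) + (108 + 43))*(1/11) = 32 + ((11 + 1 + 11) + 151)*(1/11) = 32 + (23 + 151)*(1/11) = 32 + 174*(1/11) = 32 + 174/11 = 526/11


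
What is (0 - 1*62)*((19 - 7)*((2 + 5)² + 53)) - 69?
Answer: -75957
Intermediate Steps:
(0 - 1*62)*((19 - 7)*((2 + 5)² + 53)) - 69 = (0 - 62)*(12*(7² + 53)) - 69 = -744*(49 + 53) - 69 = -744*102 - 69 = -62*1224 - 69 = -75888 - 69 = -75957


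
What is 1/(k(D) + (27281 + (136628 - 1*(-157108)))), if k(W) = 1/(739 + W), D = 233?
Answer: 972/312028525 ≈ 3.1151e-6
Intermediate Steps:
1/(k(D) + (27281 + (136628 - 1*(-157108)))) = 1/(1/(739 + 233) + (27281 + (136628 - 1*(-157108)))) = 1/(1/972 + (27281 + (136628 + 157108))) = 1/(1/972 + (27281 + 293736)) = 1/(1/972 + 321017) = 1/(312028525/972) = 972/312028525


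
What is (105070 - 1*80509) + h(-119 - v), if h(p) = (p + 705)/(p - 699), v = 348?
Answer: 14318944/583 ≈ 24561.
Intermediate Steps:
h(p) = (705 + p)/(-699 + p)
(105070 - 1*80509) + h(-119 - v) = (105070 - 1*80509) + (705 + (-119 - 1*348))/(-699 + (-119 - 1*348)) = (105070 - 80509) + (705 + (-119 - 348))/(-699 + (-119 - 348)) = 24561 + (705 - 467)/(-699 - 467) = 24561 + 238/(-1166) = 24561 - 1/1166*238 = 24561 - 119/583 = 14318944/583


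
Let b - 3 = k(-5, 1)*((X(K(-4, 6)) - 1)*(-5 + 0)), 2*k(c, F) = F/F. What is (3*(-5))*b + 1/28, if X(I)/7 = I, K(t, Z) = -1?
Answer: -9659/28 ≈ -344.96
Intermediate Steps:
k(c, F) = ½ (k(c, F) = (F/F)/2 = (½)*1 = ½)
X(I) = 7*I
b = 23 (b = 3 + ((7*(-1) - 1)*(-5 + 0))/2 = 3 + ((-7 - 1)*(-5))/2 = 3 + (-8*(-5))/2 = 3 + (½)*40 = 3 + 20 = 23)
(3*(-5))*b + 1/28 = (3*(-5))*23 + 1/28 = -15*23 + 1/28 = -345 + 1/28 = -9659/28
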